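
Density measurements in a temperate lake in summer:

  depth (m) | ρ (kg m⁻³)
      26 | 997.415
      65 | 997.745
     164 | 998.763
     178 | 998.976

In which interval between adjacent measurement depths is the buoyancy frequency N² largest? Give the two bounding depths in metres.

164–178 m

Compute the density gradient over each adjacent pair:
  26–65 m: Δρ/Δz = 0.330/39 = 8.5 × 10⁻³ kg m⁻⁴
  65–164 m: Δρ/Δz = 1.018/99 = 0.010 kg m⁻⁴
  164–178 m: Δρ/Δz = 0.213/14 = 0.015 kg m⁻⁴
The largest gradient is in the 164–178 m interval — the pycnocline.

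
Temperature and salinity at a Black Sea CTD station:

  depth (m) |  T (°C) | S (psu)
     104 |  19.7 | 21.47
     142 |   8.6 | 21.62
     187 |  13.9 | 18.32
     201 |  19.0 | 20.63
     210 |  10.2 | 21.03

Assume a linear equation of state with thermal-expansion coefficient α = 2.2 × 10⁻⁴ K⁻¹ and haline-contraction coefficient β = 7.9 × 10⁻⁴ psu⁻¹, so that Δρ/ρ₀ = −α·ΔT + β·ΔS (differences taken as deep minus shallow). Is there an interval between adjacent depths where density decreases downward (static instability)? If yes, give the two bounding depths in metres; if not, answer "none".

142–187 m

Evaluate Δρ/ρ₀ = −αΔT + βΔS across each adjacent pair:
  104–142 m: −αΔT+βΔS = −(2.2 × 10⁻⁴)(-11.1)+(7.9 × 10⁻⁴)(+0.15) = 2.6 × 10⁻³ → stable
  142–187 m: −αΔT+βΔS = −(2.2 × 10⁻⁴)(+5.3)+(7.9 × 10⁻⁴)(-3.30) = -3.8 × 10⁻³ → UNSTABLE
  187–201 m: −αΔT+βΔS = −(2.2 × 10⁻⁴)(+5.1)+(7.9 × 10⁻⁴)(+2.31) = 7.0 × 10⁻⁴ → stable
  201–210 m: −αΔT+βΔS = −(2.2 × 10⁻⁴)(-8.8)+(7.9 × 10⁻⁴)(+0.40) = 2.3 × 10⁻³ → stable
The 142–187 m interval has Δρ < 0: lighter water underlies denser water.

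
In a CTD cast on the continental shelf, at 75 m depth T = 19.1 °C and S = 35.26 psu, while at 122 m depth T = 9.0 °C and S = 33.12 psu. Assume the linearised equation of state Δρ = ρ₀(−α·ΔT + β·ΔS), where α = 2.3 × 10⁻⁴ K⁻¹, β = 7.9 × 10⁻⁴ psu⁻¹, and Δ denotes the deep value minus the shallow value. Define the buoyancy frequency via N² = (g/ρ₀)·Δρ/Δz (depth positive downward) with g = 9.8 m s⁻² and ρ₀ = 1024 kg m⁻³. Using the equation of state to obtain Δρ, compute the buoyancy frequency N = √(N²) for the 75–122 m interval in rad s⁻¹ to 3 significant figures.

ΔT = -10.1 K, ΔS = -2.14 psu (deep − shallow).
Δρ/ρ₀ = −αΔT + βΔS = 2.323 × 10⁻³ − 1.6906 × 10⁻³ = 6.324 × 10⁻⁴, so Δρ ≈ 0.6476 kg m⁻³.
N² = (g/ρ₀)·Δρ/Δz = g·(Δρ/ρ₀)/Δz = 9.8 × 6.324 × 10⁻⁴ / 47 = 1.3186 × 10⁻⁴ s⁻².
N = √(1.3186 × 10⁻⁴) = 0.011483 rad s⁻¹ ≈ 0.0115 rad s⁻¹.

0.0115 rad s⁻¹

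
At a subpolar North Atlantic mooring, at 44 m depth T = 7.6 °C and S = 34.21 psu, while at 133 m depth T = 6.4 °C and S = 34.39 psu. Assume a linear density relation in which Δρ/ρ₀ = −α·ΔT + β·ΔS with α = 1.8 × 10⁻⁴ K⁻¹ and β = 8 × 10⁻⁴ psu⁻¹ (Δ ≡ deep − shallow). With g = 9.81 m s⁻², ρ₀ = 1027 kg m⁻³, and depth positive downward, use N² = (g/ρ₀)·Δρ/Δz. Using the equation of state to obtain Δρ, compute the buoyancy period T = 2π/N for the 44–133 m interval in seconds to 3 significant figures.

ΔT = -1.2 K, ΔS = +0.18 psu (deep − shallow).
Δρ/ρ₀ = −αΔT + βΔS = 2.16 × 10⁻⁴ + 1.44 × 10⁻⁴ = 3.60 × 10⁻⁴, so Δρ ≈ 0.3697 kg m⁻³.
N² = (g/ρ₀)·Δρ/Δz = g·(Δρ/ρ₀)/Δz = 9.81 × 3.60 × 10⁻⁴ / 89 = 3.9681 × 10⁻⁵ s⁻².
N = √(3.9681 × 10⁻⁵) = 6.2993 × 10⁻³ rad s⁻¹ → T = 2π/N = 997.44 s ≈ 997 s.

997 s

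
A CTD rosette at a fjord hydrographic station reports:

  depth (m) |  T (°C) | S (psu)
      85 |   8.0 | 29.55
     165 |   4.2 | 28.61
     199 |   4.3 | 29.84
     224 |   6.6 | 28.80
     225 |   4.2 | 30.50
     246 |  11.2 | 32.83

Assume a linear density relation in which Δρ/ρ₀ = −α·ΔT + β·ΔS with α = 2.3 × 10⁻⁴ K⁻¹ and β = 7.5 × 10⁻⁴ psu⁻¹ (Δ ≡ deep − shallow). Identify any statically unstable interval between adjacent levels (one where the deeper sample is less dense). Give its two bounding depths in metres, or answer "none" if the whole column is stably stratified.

199–224 m

Evaluate Δρ/ρ₀ = −αΔT + βΔS across each adjacent pair:
  85–165 m: −αΔT+βΔS = −(2.3 × 10⁻⁴)(-3.8)+(7.5 × 10⁻⁴)(-0.94) = 1.7 × 10⁻⁴ → stable
  165–199 m: −αΔT+βΔS = −(2.3 × 10⁻⁴)(+0.1)+(7.5 × 10⁻⁴)(+1.23) = 9.0 × 10⁻⁴ → stable
  199–224 m: −αΔT+βΔS = −(2.3 × 10⁻⁴)(+2.3)+(7.5 × 10⁻⁴)(-1.04) = -1.3 × 10⁻³ → UNSTABLE
  224–225 m: −αΔT+βΔS = −(2.3 × 10⁻⁴)(-2.4)+(7.5 × 10⁻⁴)(+1.70) = 1.8 × 10⁻³ → stable
  225–246 m: −αΔT+βΔS = −(2.3 × 10⁻⁴)(+7.0)+(7.5 × 10⁻⁴)(+2.33) = 1.4 × 10⁻⁴ → stable
The 199–224 m interval has Δρ < 0: lighter water underlies denser water.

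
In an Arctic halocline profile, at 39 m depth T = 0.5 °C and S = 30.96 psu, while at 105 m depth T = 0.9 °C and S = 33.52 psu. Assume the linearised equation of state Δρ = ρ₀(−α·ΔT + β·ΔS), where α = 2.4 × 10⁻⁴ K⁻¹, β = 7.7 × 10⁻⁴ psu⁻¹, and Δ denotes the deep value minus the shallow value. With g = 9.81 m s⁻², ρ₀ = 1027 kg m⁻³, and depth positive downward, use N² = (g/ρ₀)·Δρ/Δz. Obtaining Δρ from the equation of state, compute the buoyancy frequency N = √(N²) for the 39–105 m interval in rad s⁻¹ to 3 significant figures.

ΔT = +0.4 K, ΔS = +2.56 psu (deep − shallow).
Δρ/ρ₀ = −αΔT + βΔS = -9.60 × 10⁻⁵ + 1.9712 × 10⁻³ = 1.8752 × 10⁻³, so Δρ ≈ 1.926 kg m⁻³.
N² = (g/ρ₀)·Δρ/Δz = g·(Δρ/ρ₀)/Δz = 9.81 × 1.8752 × 10⁻³ / 66 = 2.7872 × 10⁻⁴ s⁻².
N = √(2.7872 × 10⁻⁴) = 0.016695 rad s⁻¹ ≈ 0.0167 rad s⁻¹.

0.0167 rad s⁻¹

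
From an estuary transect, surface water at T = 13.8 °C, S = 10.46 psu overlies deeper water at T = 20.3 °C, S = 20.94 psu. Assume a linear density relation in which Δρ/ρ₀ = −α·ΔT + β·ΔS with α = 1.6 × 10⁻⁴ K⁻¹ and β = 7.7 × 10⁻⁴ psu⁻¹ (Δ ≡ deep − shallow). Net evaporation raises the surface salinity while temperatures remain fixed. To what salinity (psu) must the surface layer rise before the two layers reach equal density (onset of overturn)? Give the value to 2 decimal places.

19.59 psu

Neutral buoyancy requires −α(T_deep − T_surf) + β(S_deep − S_surf′) = 0.
S_surf′ = S_deep − (α/β)·ΔT = 20.94 − (1.6 × 10⁻⁴/7.7 × 10⁻⁴)·(+6.5) = 19.5894 psu.
Increase required: 19.5894 − 10.46 = 9.1294 psu.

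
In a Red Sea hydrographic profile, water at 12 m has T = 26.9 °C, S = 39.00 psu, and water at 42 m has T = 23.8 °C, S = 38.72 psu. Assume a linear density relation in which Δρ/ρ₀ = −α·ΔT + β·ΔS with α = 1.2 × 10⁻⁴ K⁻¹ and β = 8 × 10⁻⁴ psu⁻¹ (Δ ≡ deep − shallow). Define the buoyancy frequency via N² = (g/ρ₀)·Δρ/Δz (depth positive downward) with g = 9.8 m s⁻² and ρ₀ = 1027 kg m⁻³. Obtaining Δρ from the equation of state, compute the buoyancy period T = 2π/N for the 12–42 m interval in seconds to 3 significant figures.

ΔT = -3.1 K, ΔS = -0.28 psu (deep − shallow).
Δρ/ρ₀ = −αΔT + βΔS = 3.72 × 10⁻⁴ − 2.24 × 10⁻⁴ = 1.48 × 10⁻⁴, so Δρ ≈ 0.1520 kg m⁻³.
N² = (g/ρ₀)·Δρ/Δz = g·(Δρ/ρ₀)/Δz = 9.8 × 1.48 × 10⁻⁴ / 30 = 4.8347 × 10⁻⁵ s⁻².
N = √(4.8347 × 10⁻⁵) = 6.9532 × 10⁻³ rad s⁻¹ → T = 2π/N = 903.64 s ≈ 904 s.

904 s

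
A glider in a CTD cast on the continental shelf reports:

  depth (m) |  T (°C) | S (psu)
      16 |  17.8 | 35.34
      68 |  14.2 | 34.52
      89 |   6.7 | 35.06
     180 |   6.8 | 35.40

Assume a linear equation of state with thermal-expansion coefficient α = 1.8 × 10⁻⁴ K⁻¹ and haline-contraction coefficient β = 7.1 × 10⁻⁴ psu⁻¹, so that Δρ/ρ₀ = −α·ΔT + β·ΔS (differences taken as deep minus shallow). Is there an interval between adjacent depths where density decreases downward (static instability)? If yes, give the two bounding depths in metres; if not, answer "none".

none

Evaluate Δρ/ρ₀ = −αΔT + βΔS across each adjacent pair:
  16–68 m: −αΔT+βΔS = −(1.8 × 10⁻⁴)(-3.6)+(7.1 × 10⁻⁴)(-0.82) = 6.6 × 10⁻⁵ → stable
  68–89 m: −αΔT+βΔS = −(1.8 × 10⁻⁴)(-7.5)+(7.1 × 10⁻⁴)(+0.54) = 1.7 × 10⁻³ → stable
  89–180 m: −αΔT+βΔS = −(1.8 × 10⁻⁴)(+0.1)+(7.1 × 10⁻⁴)(+0.34) = 2.2 × 10⁻⁴ → stable
Every interval has Δρ > 0: the column is stably stratified throughout.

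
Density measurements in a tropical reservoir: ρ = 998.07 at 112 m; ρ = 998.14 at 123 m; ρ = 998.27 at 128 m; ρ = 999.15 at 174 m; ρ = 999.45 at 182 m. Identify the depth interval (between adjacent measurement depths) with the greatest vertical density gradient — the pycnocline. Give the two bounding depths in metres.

174–182 m

Compute the density gradient over each adjacent pair:
  112–123 m: Δρ/Δz = 0.07/11 = 6.4 × 10⁻³ kg m⁻⁴
  123–128 m: Δρ/Δz = 0.13/5 = 0.026 kg m⁻⁴
  128–174 m: Δρ/Δz = 0.88/46 = 0.019 kg m⁻⁴
  174–182 m: Δρ/Δz = 0.30/8 = 0.037 kg m⁻⁴
The largest gradient is in the 174–182 m interval — the pycnocline.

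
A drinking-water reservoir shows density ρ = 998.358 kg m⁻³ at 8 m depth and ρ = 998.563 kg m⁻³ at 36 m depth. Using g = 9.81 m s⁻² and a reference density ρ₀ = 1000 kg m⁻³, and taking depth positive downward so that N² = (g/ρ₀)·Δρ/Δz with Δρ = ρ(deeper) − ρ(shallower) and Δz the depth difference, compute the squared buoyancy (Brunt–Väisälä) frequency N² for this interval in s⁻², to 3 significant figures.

Δρ = 998.563 − 998.358 = 0.205 kg m⁻³ over Δz = 36 − 8 = 28 m.
N² = (9.81/1000) × (0.205/28) = 7.1823 × 10⁻⁵ s⁻² ≈ 7.18 × 10⁻⁵ s⁻².

7.18 × 10⁻⁵ s⁻²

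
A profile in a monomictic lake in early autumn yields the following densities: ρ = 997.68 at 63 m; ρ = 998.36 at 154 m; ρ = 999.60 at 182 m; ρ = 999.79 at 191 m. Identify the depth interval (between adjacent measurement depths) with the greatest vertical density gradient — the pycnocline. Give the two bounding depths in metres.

154–182 m

Compute the density gradient over each adjacent pair:
  63–154 m: Δρ/Δz = 0.68/91 = 7.5 × 10⁻³ kg m⁻⁴
  154–182 m: Δρ/Δz = 1.24/28 = 0.044 kg m⁻⁴
  182–191 m: Δρ/Δz = 0.19/9 = 0.021 kg m⁻⁴
The largest gradient is in the 154–182 m interval — the pycnocline.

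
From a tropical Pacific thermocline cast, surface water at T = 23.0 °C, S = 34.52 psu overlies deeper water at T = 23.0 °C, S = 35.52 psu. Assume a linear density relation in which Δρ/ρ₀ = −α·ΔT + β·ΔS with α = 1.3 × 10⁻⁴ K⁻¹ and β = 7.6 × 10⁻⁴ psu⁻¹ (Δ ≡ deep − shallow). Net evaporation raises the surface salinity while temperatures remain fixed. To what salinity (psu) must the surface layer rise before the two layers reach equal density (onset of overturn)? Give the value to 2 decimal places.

Neutral buoyancy requires −α(T_deep − T_surf) + β(S_deep − S_surf′) = 0.
S_surf′ = S_deep − (α/β)·ΔT = 35.52 − (1.3 × 10⁻⁴/7.6 × 10⁻⁴)·(+0.0) = 35.5200 psu.
Increase required: 35.5200 − 34.52 = 1.0000 psu.

35.52 psu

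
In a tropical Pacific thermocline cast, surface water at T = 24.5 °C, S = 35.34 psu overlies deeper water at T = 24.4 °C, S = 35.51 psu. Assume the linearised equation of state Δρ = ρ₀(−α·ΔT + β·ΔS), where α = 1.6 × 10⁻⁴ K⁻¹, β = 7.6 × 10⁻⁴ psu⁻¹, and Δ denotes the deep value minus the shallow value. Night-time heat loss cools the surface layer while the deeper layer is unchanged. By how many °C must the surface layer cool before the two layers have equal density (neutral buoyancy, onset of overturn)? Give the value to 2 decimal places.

Neutral buoyancy requires Δρ = 0, i.e. −α(T_deep − T_surf′) + β(S_deep − S_surf) = 0.
T_surf′ = T_deep − (β/α)·ΔS = 24.4 − (7.6 × 10⁻⁴/1.6 × 10⁻⁴)·(+0.17) = 23.5925 °C.
Cooling required: 24.5 − (23.5925) = 0.9075 °C.

0.91 °C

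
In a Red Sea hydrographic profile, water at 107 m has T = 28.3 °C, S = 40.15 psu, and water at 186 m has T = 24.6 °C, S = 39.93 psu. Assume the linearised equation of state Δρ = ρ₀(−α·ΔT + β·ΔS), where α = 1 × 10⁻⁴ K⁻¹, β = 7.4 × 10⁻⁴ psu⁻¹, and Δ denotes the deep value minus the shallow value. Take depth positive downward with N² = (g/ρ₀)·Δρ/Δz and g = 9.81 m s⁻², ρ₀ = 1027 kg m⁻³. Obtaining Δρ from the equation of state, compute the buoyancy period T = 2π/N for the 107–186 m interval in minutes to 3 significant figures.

ΔT = -3.7 K, ΔS = -0.22 psu (deep − shallow).
Δρ/ρ₀ = −αΔT + βΔS = 3.70 × 10⁻⁴ − 1.628 × 10⁻⁴ = 2.072 × 10⁻⁴, so Δρ ≈ 0.2128 kg m⁻³.
N² = (g/ρ₀)·Δρ/Δz = g·(Δρ/ρ₀)/Δz = 9.81 × 2.072 × 10⁻⁴ / 79 = 2.5730 × 10⁻⁵ s⁻².
N = √(2.5730 × 10⁻⁵) = 5.0725 × 10⁻³ rad s⁻¹ → T = 2π/N = 1.2387 × 10³ s = 20.645 min ≈ 20.6 min.

20.6 min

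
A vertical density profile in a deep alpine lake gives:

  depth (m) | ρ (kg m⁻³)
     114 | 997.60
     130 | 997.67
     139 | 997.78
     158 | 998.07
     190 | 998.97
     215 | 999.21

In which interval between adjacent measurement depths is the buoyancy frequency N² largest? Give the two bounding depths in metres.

Compute the density gradient over each adjacent pair:
  114–130 m: Δρ/Δz = 0.07/16 = 4.4 × 10⁻³ kg m⁻⁴
  130–139 m: Δρ/Δz = 0.11/9 = 0.012 kg m⁻⁴
  139–158 m: Δρ/Δz = 0.29/19 = 0.015 kg m⁻⁴
  158–190 m: Δρ/Δz = 0.90/32 = 0.028 kg m⁻⁴
  190–215 m: Δρ/Δz = 0.24/25 = 9.6 × 10⁻³ kg m⁻⁴
The largest gradient is in the 158–190 m interval — the pycnocline.

158–190 m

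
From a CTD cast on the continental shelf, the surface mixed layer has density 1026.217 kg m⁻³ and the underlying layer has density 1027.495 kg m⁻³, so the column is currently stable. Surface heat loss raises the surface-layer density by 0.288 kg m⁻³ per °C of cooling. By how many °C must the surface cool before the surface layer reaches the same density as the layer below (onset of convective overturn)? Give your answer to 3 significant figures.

Density deficit of the surface layer: 1027.495 − 1026.217 = 1.278 kg m⁻³.
Required change = 1.278 / 0.288 = 4.44 °C.

4.44 °C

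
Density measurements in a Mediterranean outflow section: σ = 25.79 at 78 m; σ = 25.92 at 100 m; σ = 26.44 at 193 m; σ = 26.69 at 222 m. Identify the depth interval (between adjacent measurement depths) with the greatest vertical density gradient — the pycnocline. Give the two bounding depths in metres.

193–222 m

Compute the density gradient over each adjacent pair:
  78–100 m: Δρ/Δz = 0.13/22 = 5.9 × 10⁻³ kg m⁻⁴
  100–193 m: Δρ/Δz = 0.52/93 = 5.6 × 10⁻³ kg m⁻⁴
  193–222 m: Δρ/Δz = 0.25/29 = 8.6 × 10⁻³ kg m⁻⁴
The largest gradient is in the 193–222 m interval — the pycnocline.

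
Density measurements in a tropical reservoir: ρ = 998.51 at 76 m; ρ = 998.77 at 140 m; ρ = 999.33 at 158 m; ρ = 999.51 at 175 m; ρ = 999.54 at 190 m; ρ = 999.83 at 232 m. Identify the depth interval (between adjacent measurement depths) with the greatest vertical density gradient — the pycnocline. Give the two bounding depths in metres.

Compute the density gradient over each adjacent pair:
  76–140 m: Δρ/Δz = 0.26/64 = 4.1 × 10⁻³ kg m⁻⁴
  140–158 m: Δρ/Δz = 0.56/18 = 0.031 kg m⁻⁴
  158–175 m: Δρ/Δz = 0.18/17 = 0.011 kg m⁻⁴
  175–190 m: Δρ/Δz = 0.03/15 = 2.0 × 10⁻³ kg m⁻⁴
  190–232 m: Δρ/Δz = 0.29/42 = 6.9 × 10⁻³ kg m⁻⁴
The largest gradient is in the 140–158 m interval — the pycnocline.

140–158 m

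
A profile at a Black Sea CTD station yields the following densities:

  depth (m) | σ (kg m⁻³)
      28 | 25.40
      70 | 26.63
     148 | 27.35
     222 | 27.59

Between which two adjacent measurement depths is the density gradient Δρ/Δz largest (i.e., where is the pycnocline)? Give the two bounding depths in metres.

28–70 m

Compute the density gradient over each adjacent pair:
  28–70 m: Δρ/Δz = 1.23/42 = 0.029 kg m⁻⁴
  70–148 m: Δρ/Δz = 0.72/78 = 9.2 × 10⁻³ kg m⁻⁴
  148–222 m: Δρ/Δz = 0.24/74 = 3.2 × 10⁻³ kg m⁻⁴
The largest gradient is in the 28–70 m interval — the pycnocline.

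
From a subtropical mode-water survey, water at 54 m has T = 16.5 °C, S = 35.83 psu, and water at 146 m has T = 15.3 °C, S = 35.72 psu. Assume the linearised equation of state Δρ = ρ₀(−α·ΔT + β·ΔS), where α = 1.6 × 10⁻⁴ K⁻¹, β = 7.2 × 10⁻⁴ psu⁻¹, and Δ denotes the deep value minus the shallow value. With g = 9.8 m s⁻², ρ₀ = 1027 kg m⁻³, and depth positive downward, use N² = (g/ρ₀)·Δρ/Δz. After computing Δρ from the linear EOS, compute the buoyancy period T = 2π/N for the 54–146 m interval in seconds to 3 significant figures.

1.81 × 10³ s

ΔT = -1.2 K, ΔS = -0.11 psu (deep − shallow).
Δρ/ρ₀ = −αΔT + βΔS = 1.92 × 10⁻⁴ − 7.92 × 10⁻⁵ = 1.128 × 10⁻⁴, so Δρ ≈ 0.1158 kg m⁻³.
N² = (g/ρ₀)·Δρ/Δz = g·(Δρ/ρ₀)/Δz = 9.8 × 1.128 × 10⁻⁴ / 92 = 1.2016 × 10⁻⁵ s⁻².
N = √(1.2016 × 10⁻⁵) = 3.4664 × 10⁻³ rad s⁻¹ → T = 2π/N = 1.8126 × 10³ s ≈ 1.81 × 10³ s.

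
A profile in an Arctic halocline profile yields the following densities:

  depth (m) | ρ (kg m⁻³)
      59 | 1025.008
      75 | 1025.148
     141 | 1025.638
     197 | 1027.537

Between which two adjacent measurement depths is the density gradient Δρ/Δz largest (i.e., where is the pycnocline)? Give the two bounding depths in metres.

141–197 m

Compute the density gradient over each adjacent pair:
  59–75 m: Δρ/Δz = 0.140/16 = 8.8 × 10⁻³ kg m⁻⁴
  75–141 m: Δρ/Δz = 0.490/66 = 7.4 × 10⁻³ kg m⁻⁴
  141–197 m: Δρ/Δz = 1.899/56 = 0.034 kg m⁻⁴
The largest gradient is in the 141–197 m interval — the pycnocline.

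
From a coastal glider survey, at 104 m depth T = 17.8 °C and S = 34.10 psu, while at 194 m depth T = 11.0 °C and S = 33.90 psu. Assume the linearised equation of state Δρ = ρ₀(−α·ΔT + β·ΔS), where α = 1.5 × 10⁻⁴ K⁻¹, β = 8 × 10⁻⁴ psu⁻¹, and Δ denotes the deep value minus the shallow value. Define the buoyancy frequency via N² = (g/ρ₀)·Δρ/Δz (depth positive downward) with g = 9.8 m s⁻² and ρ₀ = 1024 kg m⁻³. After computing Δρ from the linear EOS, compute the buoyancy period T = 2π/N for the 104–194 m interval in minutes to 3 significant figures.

ΔT = -6.8 K, ΔS = -0.20 psu (deep − shallow).
Δρ/ρ₀ = −αΔT + βΔS = 1.02 × 10⁻³ − 1.60 × 10⁻⁴ = 8.60 × 10⁻⁴, so Δρ ≈ 0.8806 kg m⁻³.
N² = (g/ρ₀)·Δρ/Δz = g·(Δρ/ρ₀)/Δz = 9.8 × 8.60 × 10⁻⁴ / 90 = 9.3644 × 10⁻⁵ s⁻².
N = √(9.3644 × 10⁻⁵) = 9.6770 × 10⁻³ rad s⁻¹ → T = 2π/N = 649.29 s = 10.821 min ≈ 10.8 min.

10.8 min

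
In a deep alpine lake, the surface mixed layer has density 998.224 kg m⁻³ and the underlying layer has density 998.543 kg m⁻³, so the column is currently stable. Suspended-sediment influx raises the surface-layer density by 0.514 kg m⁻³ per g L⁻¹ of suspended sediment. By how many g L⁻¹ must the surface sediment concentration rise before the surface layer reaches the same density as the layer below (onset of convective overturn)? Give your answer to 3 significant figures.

Density deficit of the surface layer: 998.543 − 998.224 = 0.319 kg m⁻³.
Required change = 0.319 / 0.514 = 0.621 g L⁻¹.

0.621 g L⁻¹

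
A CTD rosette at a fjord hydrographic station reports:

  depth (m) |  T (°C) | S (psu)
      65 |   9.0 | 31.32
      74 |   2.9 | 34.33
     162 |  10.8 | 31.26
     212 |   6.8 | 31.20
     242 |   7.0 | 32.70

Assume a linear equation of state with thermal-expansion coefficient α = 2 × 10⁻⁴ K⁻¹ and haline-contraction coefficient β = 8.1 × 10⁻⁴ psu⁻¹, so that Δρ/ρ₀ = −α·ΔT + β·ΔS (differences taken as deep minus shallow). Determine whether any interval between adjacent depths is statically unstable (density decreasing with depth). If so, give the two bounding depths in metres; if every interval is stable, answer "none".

Evaluate Δρ/ρ₀ = −αΔT + βΔS across each adjacent pair:
  65–74 m: −αΔT+βΔS = −(2 × 10⁻⁴)(-6.1)+(8.1 × 10⁻⁴)(+3.01) = 3.7 × 10⁻³ → stable
  74–162 m: −αΔT+βΔS = −(2 × 10⁻⁴)(+7.9)+(8.1 × 10⁻⁴)(-3.07) = -4.1 × 10⁻³ → UNSTABLE
  162–212 m: −αΔT+βΔS = −(2 × 10⁻⁴)(-4.0)+(8.1 × 10⁻⁴)(-0.06) = 7.5 × 10⁻⁴ → stable
  212–242 m: −αΔT+βΔS = −(2 × 10⁻⁴)(+0.2)+(8.1 × 10⁻⁴)(+1.50) = 1.2 × 10⁻³ → stable
The 74–162 m interval has Δρ < 0: lighter water underlies denser water.

74–162 m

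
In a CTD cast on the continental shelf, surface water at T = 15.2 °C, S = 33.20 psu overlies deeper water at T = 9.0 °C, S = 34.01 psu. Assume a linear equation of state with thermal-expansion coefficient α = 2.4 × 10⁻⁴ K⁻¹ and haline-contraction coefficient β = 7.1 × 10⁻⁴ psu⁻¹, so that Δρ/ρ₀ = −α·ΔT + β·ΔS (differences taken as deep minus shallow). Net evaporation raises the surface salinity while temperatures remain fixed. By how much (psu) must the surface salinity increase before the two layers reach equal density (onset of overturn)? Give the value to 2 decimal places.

Neutral buoyancy requires −α(T_deep − T_surf) + β(S_deep − S_surf′) = 0.
S_surf′ = S_deep − (α/β)·ΔT = 34.01 − (2.4 × 10⁻⁴/7.1 × 10⁻⁴)·(-6.2) = 36.1058 psu.
Increase required: 36.1058 − 33.20 = 2.9058 psu.

2.91 psu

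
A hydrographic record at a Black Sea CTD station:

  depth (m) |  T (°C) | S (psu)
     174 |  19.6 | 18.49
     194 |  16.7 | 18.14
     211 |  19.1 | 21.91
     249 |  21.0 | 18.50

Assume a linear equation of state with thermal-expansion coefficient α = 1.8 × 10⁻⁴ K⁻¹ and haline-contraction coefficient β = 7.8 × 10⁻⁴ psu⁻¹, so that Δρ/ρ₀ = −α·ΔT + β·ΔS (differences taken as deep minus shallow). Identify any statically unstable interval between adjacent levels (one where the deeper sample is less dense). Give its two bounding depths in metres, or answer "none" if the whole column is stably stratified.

Evaluate Δρ/ρ₀ = −αΔT + βΔS across each adjacent pair:
  174–194 m: −αΔT+βΔS = −(1.8 × 10⁻⁴)(-2.9)+(7.8 × 10⁻⁴)(-0.35) = 2.5 × 10⁻⁴ → stable
  194–211 m: −αΔT+βΔS = −(1.8 × 10⁻⁴)(+2.4)+(7.8 × 10⁻⁴)(+3.77) = 2.5 × 10⁻³ → stable
  211–249 m: −αΔT+βΔS = −(1.8 × 10⁻⁴)(+1.9)+(7.8 × 10⁻⁴)(-3.41) = -3.0 × 10⁻³ → UNSTABLE
The 211–249 m interval has Δρ < 0: lighter water underlies denser water.

211–249 m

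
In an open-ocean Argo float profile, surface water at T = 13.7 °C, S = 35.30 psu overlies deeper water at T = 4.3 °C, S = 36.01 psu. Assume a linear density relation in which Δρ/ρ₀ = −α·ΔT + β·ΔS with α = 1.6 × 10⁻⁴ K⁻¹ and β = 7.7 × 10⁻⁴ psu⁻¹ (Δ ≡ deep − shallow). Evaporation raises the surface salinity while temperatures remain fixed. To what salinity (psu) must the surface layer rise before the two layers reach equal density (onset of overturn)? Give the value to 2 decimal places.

Neutral buoyancy requires −α(T_deep − T_surf) + β(S_deep − S_surf′) = 0.
S_surf′ = S_deep − (α/β)·ΔT = 36.01 − (1.6 × 10⁻⁴/7.7 × 10⁻⁴)·(-9.4) = 37.9632 psu.
Increase required: 37.9632 − 35.30 = 2.6632 psu.

37.96 psu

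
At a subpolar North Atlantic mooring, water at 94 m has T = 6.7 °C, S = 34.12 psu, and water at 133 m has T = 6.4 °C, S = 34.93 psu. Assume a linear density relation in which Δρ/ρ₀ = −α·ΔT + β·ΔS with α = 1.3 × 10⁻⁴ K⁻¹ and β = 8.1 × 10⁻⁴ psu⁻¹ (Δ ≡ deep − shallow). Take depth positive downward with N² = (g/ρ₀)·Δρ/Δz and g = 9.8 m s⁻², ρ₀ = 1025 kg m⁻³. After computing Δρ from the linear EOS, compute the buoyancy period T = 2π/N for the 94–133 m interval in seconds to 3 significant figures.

ΔT = -0.3 K, ΔS = +0.81 psu (deep − shallow).
Δρ/ρ₀ = −αΔT + βΔS = 3.90 × 10⁻⁵ + 6.561 × 10⁻⁴ = 6.951 × 10⁻⁴, so Δρ ≈ 0.7125 kg m⁻³.
N² = (g/ρ₀)·Δρ/Δz = g·(Δρ/ρ₀)/Δz = 9.8 × 6.951 × 10⁻⁴ / 39 = 1.7467 × 10⁻⁴ s⁻².
N = √(1.7467 × 10⁻⁴) = 0.013216 rad s⁻¹ → T = 2π/N = 475.42 s ≈ 475 s.

475 s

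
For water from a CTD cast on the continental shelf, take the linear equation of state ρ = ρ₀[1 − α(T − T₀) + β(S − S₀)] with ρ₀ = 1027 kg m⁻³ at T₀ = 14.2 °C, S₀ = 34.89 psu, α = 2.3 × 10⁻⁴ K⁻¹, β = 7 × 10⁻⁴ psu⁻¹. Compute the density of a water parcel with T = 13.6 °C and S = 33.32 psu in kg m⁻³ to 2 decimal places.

1026.01 kg m⁻³

T − T₀ = -0.6 K, S − S₀ = -1.57 psu.
Bracket = 1 − α·(-0.6) + β·(-1.57) = 1 + (-9.61 × 10⁻⁴) = 0.9990390.
ρ = 1027 × 0.9990390 = 1026.01 kg m⁻³.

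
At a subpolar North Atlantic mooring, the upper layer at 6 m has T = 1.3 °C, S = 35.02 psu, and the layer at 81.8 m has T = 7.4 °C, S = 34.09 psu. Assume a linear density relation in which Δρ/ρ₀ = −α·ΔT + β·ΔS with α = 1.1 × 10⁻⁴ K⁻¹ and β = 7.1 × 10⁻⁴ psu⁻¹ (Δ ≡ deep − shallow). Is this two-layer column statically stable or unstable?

unstable

ΔT = 7.4 − 1.3 = +6.1 K and ΔS = 34.09 − 35.02 = -0.93 psu (deep − shallow).
−αΔT = -6.71 × 10⁻⁴; βΔS = -6.603 × 10⁻⁴; sum Δρ/ρ₀ = -1.3313 × 10⁻³.
Δρ/ρ₀ < 0, so Δρ < 0: deeper water is lighter → statically unstable; the column would overturn.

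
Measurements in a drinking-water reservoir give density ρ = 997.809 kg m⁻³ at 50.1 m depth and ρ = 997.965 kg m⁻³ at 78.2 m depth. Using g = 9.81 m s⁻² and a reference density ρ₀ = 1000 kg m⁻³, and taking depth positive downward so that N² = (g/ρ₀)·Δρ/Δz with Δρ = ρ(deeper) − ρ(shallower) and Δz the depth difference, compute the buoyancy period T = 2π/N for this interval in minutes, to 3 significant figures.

14.2 min

Δρ = 997.965 − 997.809 = 0.156 kg m⁻³ over Δz = 78.2 − 50.1 = 28.1 m.
N² = (9.81/1000) × (0.156/28.1) = 5.4461 × 10⁻⁵ s⁻².
N = √(5.4461 × 10⁻⁵) = 7.3798 × 10⁻³ rad s⁻¹, so T = 2π/N = 851.40 s = 14.190 min ≈ 14.2 min.
N² > 0, so the interval is statically stable.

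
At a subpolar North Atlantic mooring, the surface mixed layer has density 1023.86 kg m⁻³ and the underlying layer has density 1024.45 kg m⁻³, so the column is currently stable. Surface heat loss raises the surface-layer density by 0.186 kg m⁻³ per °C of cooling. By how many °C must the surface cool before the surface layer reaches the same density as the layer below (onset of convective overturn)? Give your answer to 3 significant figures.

Density deficit of the surface layer: 1024.45 − 1023.86 = 0.59 kg m⁻³.
Required change = 0.59 / 0.186 = 3.17 °C.

3.17 °C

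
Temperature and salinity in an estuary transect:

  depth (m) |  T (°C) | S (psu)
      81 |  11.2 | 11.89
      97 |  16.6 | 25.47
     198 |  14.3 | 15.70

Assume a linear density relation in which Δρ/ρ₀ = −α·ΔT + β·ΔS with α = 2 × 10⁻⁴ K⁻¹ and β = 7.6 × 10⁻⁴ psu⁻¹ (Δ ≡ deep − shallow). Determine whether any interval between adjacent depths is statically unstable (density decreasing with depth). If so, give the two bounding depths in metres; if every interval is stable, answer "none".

Evaluate Δρ/ρ₀ = −αΔT + βΔS across each adjacent pair:
  81–97 m: −αΔT+βΔS = −(2 × 10⁻⁴)(+5.4)+(7.6 × 10⁻⁴)(+13.58) = 9.2 × 10⁻³ → stable
  97–198 m: −αΔT+βΔS = −(2 × 10⁻⁴)(-2.3)+(7.6 × 10⁻⁴)(-9.77) = -7.0 × 10⁻³ → UNSTABLE
The 97–198 m interval has Δρ < 0: lighter water underlies denser water.

97–198 m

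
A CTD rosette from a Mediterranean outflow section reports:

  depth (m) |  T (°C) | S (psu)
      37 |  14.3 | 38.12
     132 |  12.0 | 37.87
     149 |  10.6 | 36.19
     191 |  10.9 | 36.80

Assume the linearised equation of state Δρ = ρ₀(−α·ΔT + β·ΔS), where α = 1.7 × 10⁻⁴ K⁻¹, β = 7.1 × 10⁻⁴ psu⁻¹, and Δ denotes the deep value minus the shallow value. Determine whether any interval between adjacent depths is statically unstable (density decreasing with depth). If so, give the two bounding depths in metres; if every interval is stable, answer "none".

Evaluate Δρ/ρ₀ = −αΔT + βΔS across each adjacent pair:
  37–132 m: −αΔT+βΔS = −(1.7 × 10⁻⁴)(-2.3)+(7.1 × 10⁻⁴)(-0.25) = 2.1 × 10⁻⁴ → stable
  132–149 m: −αΔT+βΔS = −(1.7 × 10⁻⁴)(-1.4)+(7.1 × 10⁻⁴)(-1.68) = -9.5 × 10⁻⁴ → UNSTABLE
  149–191 m: −αΔT+βΔS = −(1.7 × 10⁻⁴)(+0.3)+(7.1 × 10⁻⁴)(+0.61) = 3.8 × 10⁻⁴ → stable
The 132–149 m interval has Δρ < 0: lighter water underlies denser water.

132–149 m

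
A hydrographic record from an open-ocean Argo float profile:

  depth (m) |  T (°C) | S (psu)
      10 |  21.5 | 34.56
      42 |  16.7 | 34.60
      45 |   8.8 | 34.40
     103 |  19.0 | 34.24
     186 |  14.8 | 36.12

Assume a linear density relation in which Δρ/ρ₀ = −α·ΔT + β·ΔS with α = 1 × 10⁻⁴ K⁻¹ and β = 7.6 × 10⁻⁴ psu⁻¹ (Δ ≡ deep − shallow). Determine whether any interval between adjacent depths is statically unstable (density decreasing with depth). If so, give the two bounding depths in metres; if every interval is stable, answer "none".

Evaluate Δρ/ρ₀ = −αΔT + βΔS across each adjacent pair:
  10–42 m: −αΔT+βΔS = −(1 × 10⁻⁴)(-4.8)+(7.6 × 10⁻⁴)(+0.04) = 5.1 × 10⁻⁴ → stable
  42–45 m: −αΔT+βΔS = −(1 × 10⁻⁴)(-7.9)+(7.6 × 10⁻⁴)(-0.20) = 6.4 × 10⁻⁴ → stable
  45–103 m: −αΔT+βΔS = −(1 × 10⁻⁴)(+10.2)+(7.6 × 10⁻⁴)(-0.16) = -1.1 × 10⁻³ → UNSTABLE
  103–186 m: −αΔT+βΔS = −(1 × 10⁻⁴)(-4.2)+(7.6 × 10⁻⁴)(+1.88) = 1.8 × 10⁻³ → stable
The 45–103 m interval has Δρ < 0: lighter water underlies denser water.

45–103 m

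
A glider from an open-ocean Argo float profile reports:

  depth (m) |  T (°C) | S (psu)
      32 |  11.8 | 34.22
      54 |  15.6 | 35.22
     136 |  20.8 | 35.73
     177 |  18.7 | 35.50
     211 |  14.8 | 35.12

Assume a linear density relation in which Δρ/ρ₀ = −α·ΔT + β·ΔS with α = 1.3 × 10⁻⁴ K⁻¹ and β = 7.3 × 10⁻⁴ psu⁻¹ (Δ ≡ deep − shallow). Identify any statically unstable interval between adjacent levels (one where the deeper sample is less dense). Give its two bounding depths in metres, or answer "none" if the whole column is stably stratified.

54–136 m

Evaluate Δρ/ρ₀ = −αΔT + βΔS across each adjacent pair:
  32–54 m: −αΔT+βΔS = −(1.3 × 10⁻⁴)(+3.8)+(7.3 × 10⁻⁴)(+1.00) = 2.4 × 10⁻⁴ → stable
  54–136 m: −αΔT+βΔS = −(1.3 × 10⁻⁴)(+5.2)+(7.3 × 10⁻⁴)(+0.51) = -3.0 × 10⁻⁴ → UNSTABLE
  136–177 m: −αΔT+βΔS = −(1.3 × 10⁻⁴)(-2.1)+(7.3 × 10⁻⁴)(-0.23) = 1.1 × 10⁻⁴ → stable
  177–211 m: −αΔT+βΔS = −(1.3 × 10⁻⁴)(-3.9)+(7.3 × 10⁻⁴)(-0.38) = 2.3 × 10⁻⁴ → stable
The 54–136 m interval has Δρ < 0: lighter water underlies denser water.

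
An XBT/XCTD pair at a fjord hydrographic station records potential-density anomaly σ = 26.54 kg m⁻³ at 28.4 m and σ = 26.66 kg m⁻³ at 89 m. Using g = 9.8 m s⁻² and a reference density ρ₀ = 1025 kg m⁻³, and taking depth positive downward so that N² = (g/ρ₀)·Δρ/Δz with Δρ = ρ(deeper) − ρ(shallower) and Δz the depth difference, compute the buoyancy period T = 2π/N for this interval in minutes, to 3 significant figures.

Δρ = 1026.66 − 1026.54 = 0.12 kg m⁻³ over Δz = 89 − 28.4 = 60.6 m.
N² = (9.8/1025) × (0.12/60.6) = 1.8933 × 10⁻⁵ s⁻².
N = √(1.8933 × 10⁻⁵) = 4.3512 × 10⁻³ rad s⁻¹, so T = 2π/N = 1.4440 × 10³ s = 24.067 min ≈ 24.1 min.

24.1 min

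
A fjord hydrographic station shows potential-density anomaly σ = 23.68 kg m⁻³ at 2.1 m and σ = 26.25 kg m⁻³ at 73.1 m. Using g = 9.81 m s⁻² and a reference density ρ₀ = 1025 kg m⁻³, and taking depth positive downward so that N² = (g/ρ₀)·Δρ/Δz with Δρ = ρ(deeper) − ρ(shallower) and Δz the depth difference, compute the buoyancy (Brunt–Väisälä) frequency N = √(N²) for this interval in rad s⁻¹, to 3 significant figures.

0.0186 rad s⁻¹

Δρ = 1026.25 − 1023.68 = 2.57 kg m⁻³ over Δz = 73.1 − 2.1 = 71 m.
N² = (9.81/1025) × (2.57/71) = 3.4643 × 10⁻⁴ s⁻².
N = √(3.4643 × 10⁻⁴) = 0.018613 rad s⁻¹ ≈ 0.0186 rad s⁻¹.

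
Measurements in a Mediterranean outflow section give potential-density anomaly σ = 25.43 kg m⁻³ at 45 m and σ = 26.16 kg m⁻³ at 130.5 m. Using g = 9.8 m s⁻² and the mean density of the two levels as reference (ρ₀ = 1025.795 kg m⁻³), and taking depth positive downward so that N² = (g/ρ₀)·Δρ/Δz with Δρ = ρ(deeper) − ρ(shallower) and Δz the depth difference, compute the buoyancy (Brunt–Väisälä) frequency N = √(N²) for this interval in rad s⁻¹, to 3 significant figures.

9.03 × 10⁻³ rad s⁻¹

Δρ = 1026.16 − 1025.43 = 0.73 kg m⁻³ over Δz = 130.5 − 45 = 85.5 m.
N² = (9.8/1025.795) × (0.73/85.5) = 8.1568 × 10⁻⁵ s⁻².
N = √(8.1568 × 10⁻⁵) = 9.0315 × 10⁻³ rad s⁻¹ ≈ 9.03 × 10⁻³ rad s⁻¹.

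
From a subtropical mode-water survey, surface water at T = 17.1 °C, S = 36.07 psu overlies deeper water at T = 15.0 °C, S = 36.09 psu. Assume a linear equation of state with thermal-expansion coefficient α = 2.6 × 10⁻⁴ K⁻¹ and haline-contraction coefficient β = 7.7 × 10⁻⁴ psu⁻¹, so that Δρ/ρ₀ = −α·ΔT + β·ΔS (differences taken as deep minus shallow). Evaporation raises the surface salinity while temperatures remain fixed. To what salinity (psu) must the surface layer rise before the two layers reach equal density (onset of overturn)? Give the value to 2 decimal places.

36.80 psu

Neutral buoyancy requires −α(T_deep − T_surf) + β(S_deep − S_surf′) = 0.
S_surf′ = S_deep − (α/β)·ΔT = 36.09 − (2.6 × 10⁻⁴/7.7 × 10⁻⁴)·(-2.1) = 36.7991 psu.
Increase required: 36.7991 − 36.07 = 0.7291 psu.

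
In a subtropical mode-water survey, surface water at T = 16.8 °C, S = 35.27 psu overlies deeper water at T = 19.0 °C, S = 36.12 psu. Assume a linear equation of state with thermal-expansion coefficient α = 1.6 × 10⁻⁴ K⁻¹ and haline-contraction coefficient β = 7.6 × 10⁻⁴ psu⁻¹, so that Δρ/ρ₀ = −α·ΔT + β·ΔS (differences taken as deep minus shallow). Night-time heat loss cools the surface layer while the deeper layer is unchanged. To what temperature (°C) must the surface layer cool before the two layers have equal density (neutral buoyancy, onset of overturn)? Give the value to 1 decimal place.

15.0 °C

Neutral buoyancy requires Δρ = 0, i.e. −α(T_deep − T_surf′) + β(S_deep − S_surf) = 0.
T_surf′ = T_deep − (β/α)·ΔS = 19.0 − (7.6 × 10⁻⁴/1.6 × 10⁻⁴)·(+0.85) = 14.963 °C.
Cooling required: 16.8 − (14.963) = 1.837 °C.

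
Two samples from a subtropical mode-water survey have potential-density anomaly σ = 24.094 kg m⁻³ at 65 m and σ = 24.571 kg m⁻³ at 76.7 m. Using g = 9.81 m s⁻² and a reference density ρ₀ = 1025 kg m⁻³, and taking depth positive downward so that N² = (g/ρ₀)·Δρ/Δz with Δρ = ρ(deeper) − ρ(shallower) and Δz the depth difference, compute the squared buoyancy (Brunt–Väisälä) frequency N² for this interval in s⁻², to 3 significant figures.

3.90 × 10⁻⁴ s⁻²

Δρ = 1024.571 − 1024.094 = 0.477 kg m⁻³ over Δz = 76.7 − 65 = 11.7 m.
N² = (9.81/1025) × (0.477/11.7) = 3.9019 × 10⁻⁴ s⁻² ≈ 3.90 × 10⁻⁴ s⁻².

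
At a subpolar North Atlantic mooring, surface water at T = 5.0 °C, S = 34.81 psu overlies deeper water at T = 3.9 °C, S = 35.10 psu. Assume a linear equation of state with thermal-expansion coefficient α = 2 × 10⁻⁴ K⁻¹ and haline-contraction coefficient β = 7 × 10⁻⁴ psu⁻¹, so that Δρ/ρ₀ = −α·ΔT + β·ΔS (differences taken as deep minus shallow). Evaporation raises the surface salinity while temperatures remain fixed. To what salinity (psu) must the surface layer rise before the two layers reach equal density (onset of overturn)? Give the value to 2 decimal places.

35.41 psu

Neutral buoyancy requires −α(T_deep − T_surf) + β(S_deep − S_surf′) = 0.
S_surf′ = S_deep − (α/β)·ΔT = 35.10 − (2 × 10⁻⁴/7 × 10⁻⁴)·(-1.1) = 35.4143 psu.
Increase required: 35.4143 − 34.81 = 0.6043 psu.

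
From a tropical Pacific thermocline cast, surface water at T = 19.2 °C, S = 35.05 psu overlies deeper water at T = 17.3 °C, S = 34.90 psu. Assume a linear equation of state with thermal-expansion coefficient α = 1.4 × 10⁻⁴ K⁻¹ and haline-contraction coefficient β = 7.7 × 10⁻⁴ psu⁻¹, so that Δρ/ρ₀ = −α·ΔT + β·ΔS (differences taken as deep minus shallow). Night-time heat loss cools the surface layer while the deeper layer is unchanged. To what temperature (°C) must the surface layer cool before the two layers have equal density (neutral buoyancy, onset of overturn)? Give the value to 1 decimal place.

Neutral buoyancy requires Δρ = 0, i.e. −α(T_deep − T_surf′) + β(S_deep − S_surf) = 0.
T_surf′ = T_deep − (β/α)·ΔS = 17.3 − (7.7 × 10⁻⁴/1.4 × 10⁻⁴)·(-0.15) = 18.125 °C.
Cooling required: 19.2 − (18.125) = 1.075 °C.

18.1 °C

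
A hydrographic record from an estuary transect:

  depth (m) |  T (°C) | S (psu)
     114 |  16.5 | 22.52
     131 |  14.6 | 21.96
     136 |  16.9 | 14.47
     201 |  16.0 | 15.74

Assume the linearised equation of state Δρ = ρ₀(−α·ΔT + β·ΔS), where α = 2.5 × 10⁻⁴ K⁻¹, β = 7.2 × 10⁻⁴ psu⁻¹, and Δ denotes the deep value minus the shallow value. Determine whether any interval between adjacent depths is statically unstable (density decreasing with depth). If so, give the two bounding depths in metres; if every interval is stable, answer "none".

Evaluate Δρ/ρ₀ = −αΔT + βΔS across each adjacent pair:
  114–131 m: −αΔT+βΔS = −(2.5 × 10⁻⁴)(-1.9)+(7.2 × 10⁻⁴)(-0.56) = 7.2 × 10⁻⁵ → stable
  131–136 m: −αΔT+βΔS = −(2.5 × 10⁻⁴)(+2.3)+(7.2 × 10⁻⁴)(-7.49) = -6.0 × 10⁻³ → UNSTABLE
  136–201 m: −αΔT+βΔS = −(2.5 × 10⁻⁴)(-0.9)+(7.2 × 10⁻⁴)(+1.27) = 1.1 × 10⁻³ → stable
The 131–136 m interval has Δρ < 0: lighter water underlies denser water.

131–136 m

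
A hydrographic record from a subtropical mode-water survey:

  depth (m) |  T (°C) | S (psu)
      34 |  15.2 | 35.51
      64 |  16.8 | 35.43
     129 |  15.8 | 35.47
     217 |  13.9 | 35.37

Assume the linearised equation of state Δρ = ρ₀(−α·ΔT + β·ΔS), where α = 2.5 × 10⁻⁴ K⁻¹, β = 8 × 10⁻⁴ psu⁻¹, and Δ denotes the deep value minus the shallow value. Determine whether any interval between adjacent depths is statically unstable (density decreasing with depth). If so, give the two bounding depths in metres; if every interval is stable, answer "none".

Evaluate Δρ/ρ₀ = −αΔT + βΔS across each adjacent pair:
  34–64 m: −αΔT+βΔS = −(2.5 × 10⁻⁴)(+1.6)+(8 × 10⁻⁴)(-0.08) = -4.6 × 10⁻⁴ → UNSTABLE
  64–129 m: −αΔT+βΔS = −(2.5 × 10⁻⁴)(-1.0)+(8 × 10⁻⁴)(+0.04) = 2.8 × 10⁻⁴ → stable
  129–217 m: −αΔT+βΔS = −(2.5 × 10⁻⁴)(-1.9)+(8 × 10⁻⁴)(-0.10) = 4.0 × 10⁻⁴ → stable
The 34–64 m interval has Δρ < 0: lighter water underlies denser water.

34–64 m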